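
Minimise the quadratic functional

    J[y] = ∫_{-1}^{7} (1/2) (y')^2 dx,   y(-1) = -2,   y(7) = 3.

The Lagrangian is L = (1/2) (y')^2.
Compute ∂L/∂y = 0, ∂L/∂y' = y'.
The Euler-Lagrange equation d/dx(∂L/∂y') − ∂L/∂y = 0 reduces to
    y'' = 0.
Its general solution is
    y(x) = A x + B,
with A, B fixed by the endpoint conditions.
Applying the endpoint conditions y(-1) = -2 and y(7) = 3: solve A·-1 + B = -2 and A·7 + B = 3. Subtracting gives A(7 − -1) = 3 − -2, so A = 5/8, and B = -2 − A·-1 = -11/8. Therefore
    y(x) = (5/8) x - 11/8.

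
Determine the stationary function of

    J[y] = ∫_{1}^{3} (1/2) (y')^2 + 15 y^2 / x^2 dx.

The Lagrangian is L = (1/2) (y')^2 + 15 y^2 / x^2.
Compute ∂L/∂y = 30y/x^2, ∂L/∂y' = y'.
The Euler-Lagrange equation d/dx(∂L/∂y') − ∂L/∂y = 0 reduces to
    y'' − 30/x^2 · y = 0  (x > 0).
Its general solution is
    y(x) = A x^6 + B x^(-5),
with A, B fixed by the endpoint conditions.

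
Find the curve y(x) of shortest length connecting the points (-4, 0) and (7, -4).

Arc-length functional: J[y] = ∫ sqrt(1 + (y')^2) dx.
Lagrangian L = sqrt(1 + (y')^2) has no explicit y dependence, so ∂L/∂y = 0 and the Euler-Lagrange equation gives
    d/dx( y' / sqrt(1 + (y')^2) ) = 0  ⇒  y' / sqrt(1 + (y')^2) = const.
Hence y' is constant, so y(x) is affine.
Fitting the endpoints (-4, 0) and (7, -4):
    slope m = ((-4) − 0) / (7 − (-4)) = -4/11,
    intercept c = 0 − m·(-4) = -16/11.
Extremal: y(x) = (-4/11) x - 16/11.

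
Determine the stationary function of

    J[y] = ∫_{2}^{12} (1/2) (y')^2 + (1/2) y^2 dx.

The Lagrangian is L = (1/2) (y')^2 + (1/2) y^2.
Compute ∂L/∂y = y, ∂L/∂y' = y'.
The Euler-Lagrange equation d/dx(∂L/∂y') − ∂L/∂y = 0 reduces to
    y'' − y = 0.
Its general solution is
    y(x) = A e^x + B e^(−x),
with A, B fixed by the endpoint conditions.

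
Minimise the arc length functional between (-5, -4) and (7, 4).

Arc-length functional: J[y] = ∫ sqrt(1 + (y')^2) dx.
Lagrangian L = sqrt(1 + (y')^2) has no explicit y dependence, so ∂L/∂y = 0 and the Euler-Lagrange equation gives
    d/dx( y' / sqrt(1 + (y')^2) ) = 0  ⇒  y' / sqrt(1 + (y')^2) = const.
Hence y' is constant, so y(x) is affine.
Fitting the endpoints (-5, -4) and (7, 4):
    slope m = (4 − (-4)) / (7 − (-5)) = 2/3,
    intercept c = (-4) − m·(-5) = -2/3.
Extremal: y(x) = (2/3) x - 2/3.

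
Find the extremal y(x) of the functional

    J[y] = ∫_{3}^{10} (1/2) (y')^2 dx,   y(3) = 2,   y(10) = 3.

The Lagrangian is L = (1/2) (y')^2.
Compute ∂L/∂y = 0, ∂L/∂y' = y'.
The Euler-Lagrange equation d/dx(∂L/∂y') − ∂L/∂y = 0 reduces to
    y'' = 0.
Its general solution is
    y(x) = A x + B,
with A, B fixed by the endpoint conditions.
Applying the endpoint conditions y(3) = 2 and y(10) = 3: solve A·3 + B = 2 and A·10 + B = 3. Subtracting gives A(10 − 3) = 3 − 2, so A = 1/7, and B = 2 − A·3 = 11/7. Therefore
    y(x) = (1/7) x + 11/7.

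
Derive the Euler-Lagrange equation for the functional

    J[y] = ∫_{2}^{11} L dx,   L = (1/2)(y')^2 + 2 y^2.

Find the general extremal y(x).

The Lagrangian is L = (1/2)(y')^2 + 2 y^2.
∂L/∂y = 4y.
∂L/∂y' = y'.
The Euler-Lagrange equation d/dx(∂L/∂y') − ∂L/∂y = 0 becomes:
    y'' - 4 y = 0
General solution: y(x) = A e^(2x) + B e^(-2x), where A and B are arbitrary constants fixed by the endpoint conditions.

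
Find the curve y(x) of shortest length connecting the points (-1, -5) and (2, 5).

Arc-length functional: J[y] = ∫ sqrt(1 + (y')^2) dx.
Lagrangian L = sqrt(1 + (y')^2) has no explicit y dependence, so ∂L/∂y = 0 and the Euler-Lagrange equation gives
    d/dx( y' / sqrt(1 + (y')^2) ) = 0  ⇒  y' / sqrt(1 + (y')^2) = const.
Hence y' is constant, so y(x) is affine.
Fitting the endpoints (-1, -5) and (2, 5):
    slope m = (5 − (-5)) / (2 − (-1)) = 10/3,
    intercept c = (-5) − m·(-1) = -5/3.
Extremal: y(x) = (10/3) x - 5/3.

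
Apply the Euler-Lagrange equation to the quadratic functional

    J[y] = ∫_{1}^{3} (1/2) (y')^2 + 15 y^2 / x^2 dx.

The Lagrangian is L = (1/2) (y')^2 + 15 y^2 / x^2.
Compute ∂L/∂y = 30y/x^2, ∂L/∂y' = y'.
The Euler-Lagrange equation d/dx(∂L/∂y') − ∂L/∂y = 0 reduces to
    y'' − 30/x^2 · y = 0  (x > 0).
Its general solution is
    y(x) = A x^6 + B x^(-5),
with A, B fixed by the endpoint conditions.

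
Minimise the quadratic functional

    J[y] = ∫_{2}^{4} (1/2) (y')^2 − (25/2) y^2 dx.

The Lagrangian is L = (1/2) (y')^2 − (25/2) y^2.
Compute ∂L/∂y = -25y, ∂L/∂y' = y'.
The Euler-Lagrange equation d/dx(∂L/∂y') − ∂L/∂y = 0 reduces to
    y'' + 25 y = 0.
Its general solution is
    y(x) = A sin(5x) + B cos(5x),
with A, B fixed by the endpoint conditions.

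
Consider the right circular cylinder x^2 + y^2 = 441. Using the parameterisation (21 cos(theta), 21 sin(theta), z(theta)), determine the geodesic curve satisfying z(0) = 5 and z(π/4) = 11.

Parameterise the cylinder of radius R = 21 as
    r(θ) = (21 cos θ, 21 sin θ, z(θ)).
The arc-length element is
    ds = sqrt(441 + (dz/dθ)^2) dθ,
so the Lagrangian is L = sqrt(441 + z'^2).
L depends on z' only, not on z or θ, so ∂L/∂z = 0 and
    ∂L/∂z' = z' / sqrt(441 + z'^2).
The Euler-Lagrange equation gives
    d/dθ( z' / sqrt(441 + z'^2) ) = 0,
so z' is constant. Integrating once:
    z(θ) = a θ + b,
a helix on the cylinder (a straight line when the cylinder is unrolled). The constants a, b are determined by the endpoint conditions.
With endpoint conditions z(0) = 5 and z(π/4) = 11: from z(0) = b we get b = 5, and a·π/4 + 5 = 11 gives a = 24/π, so
    z(θ) = (24/π) θ + 5.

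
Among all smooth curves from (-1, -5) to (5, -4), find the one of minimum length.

Arc-length functional: J[y] = ∫ sqrt(1 + (y')^2) dx.
Lagrangian L = sqrt(1 + (y')^2) has no explicit y dependence, so ∂L/∂y = 0 and the Euler-Lagrange equation gives
    d/dx( y' / sqrt(1 + (y')^2) ) = 0  ⇒  y' / sqrt(1 + (y')^2) = const.
Hence y' is constant, so y(x) is affine.
Fitting the endpoints (-1, -5) and (5, -4):
    slope m = ((-4) − (-5)) / (5 − (-1)) = 1/6,
    intercept c = (-5) − m·(-1) = -29/6.
Extremal: y(x) = (1/6) x - 29/6.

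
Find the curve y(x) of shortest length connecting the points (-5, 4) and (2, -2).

Arc-length functional: J[y] = ∫ sqrt(1 + (y')^2) dx.
Lagrangian L = sqrt(1 + (y')^2) has no explicit y dependence, so ∂L/∂y = 0 and the Euler-Lagrange equation gives
    d/dx( y' / sqrt(1 + (y')^2) ) = 0  ⇒  y' / sqrt(1 + (y')^2) = const.
Hence y' is constant, so y(x) is affine.
Fitting the endpoints (-5, 4) and (2, -2):
    slope m = ((-2) − 4) / (2 − (-5)) = -6/7,
    intercept c = 4 − m·(-5) = -2/7.
Extremal: y(x) = (-6/7) x - 2/7.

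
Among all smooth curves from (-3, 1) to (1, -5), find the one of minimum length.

Arc-length functional: J[y] = ∫ sqrt(1 + (y')^2) dx.
Lagrangian L = sqrt(1 + (y')^2) has no explicit y dependence, so ∂L/∂y = 0 and the Euler-Lagrange equation gives
    d/dx( y' / sqrt(1 + (y')^2) ) = 0  ⇒  y' / sqrt(1 + (y')^2) = const.
Hence y' is constant, so y(x) is affine.
Fitting the endpoints (-3, 1) and (1, -5):
    slope m = ((-5) − 1) / (1 − (-3)) = -3/2,
    intercept c = 1 − m·(-3) = -7/2.
Extremal: y(x) = (-3/2) x - 7/2.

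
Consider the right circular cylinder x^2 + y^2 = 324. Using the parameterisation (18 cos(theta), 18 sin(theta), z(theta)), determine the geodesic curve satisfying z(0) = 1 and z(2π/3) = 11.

Parameterise the cylinder of radius R = 18 as
    r(θ) = (18 cos θ, 18 sin θ, z(θ)).
The arc-length element is
    ds = sqrt(324 + (dz/dθ)^2) dθ,
so the Lagrangian is L = sqrt(324 + z'^2).
L depends on z' only, not on z or θ, so ∂L/∂z = 0 and
    ∂L/∂z' = z' / sqrt(324 + z'^2).
The Euler-Lagrange equation gives
    d/dθ( z' / sqrt(324 + z'^2) ) = 0,
so z' is constant. Integrating once:
    z(θ) = a θ + b,
a helix on the cylinder (a straight line when the cylinder is unrolled). The constants a, b are determined by the endpoint conditions.
With endpoint conditions z(0) = 1 and z(2π/3) = 11: from z(0) = b we get b = 1, and a·2π/3 + 1 = 11 gives a = 15/π, so
    z(θ) = (15/π) θ + 1.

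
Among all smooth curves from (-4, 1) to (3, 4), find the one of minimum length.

Arc-length functional: J[y] = ∫ sqrt(1 + (y')^2) dx.
Lagrangian L = sqrt(1 + (y')^2) has no explicit y dependence, so ∂L/∂y = 0 and the Euler-Lagrange equation gives
    d/dx( y' / sqrt(1 + (y')^2) ) = 0  ⇒  y' / sqrt(1 + (y')^2) = const.
Hence y' is constant, so y(x) is affine.
Fitting the endpoints (-4, 1) and (3, 4):
    slope m = (4 − 1) / (3 − (-4)) = 3/7,
    intercept c = 1 − m·(-4) = 19/7.
Extremal: y(x) = (3/7) x + 19/7.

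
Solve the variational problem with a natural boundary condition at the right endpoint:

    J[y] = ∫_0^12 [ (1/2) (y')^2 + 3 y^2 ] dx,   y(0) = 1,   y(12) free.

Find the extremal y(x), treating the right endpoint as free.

The Lagrangian L = (1/2) (y')^2 + 3 y^2 gives
    ∂L/∂y = 6 y,   ∂L/∂y' = y'.
Euler-Lagrange: y'' − 6 y = 0.
With k = sqrt(6), the general solution is
    y(x) = A cosh(sqrt(6) x) + B sinh(sqrt(6) x).
Fixed left endpoint y(0) = 1 ⇒ A = 1.
The right endpoint x = 12 is free, so the natural (transversality) condition is ∂L/∂y' |_{x=12} = 0, i.e. y'(12) = 0.
Compute y'(x) = A k sinh(k x) + B k cosh(k x), so
    y'(12) = A k sinh(k·12) + B k cosh(k·12) = 0
    ⇒ B = −A tanh(k·12) = − tanh(sqrt(6)·12).
Therefore the extremal is
    y(x) = cosh(sqrt(6) x) − tanh(sqrt(6)·12) sinh(sqrt(6) x).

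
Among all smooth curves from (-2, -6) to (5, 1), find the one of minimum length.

Arc-length functional: J[y] = ∫ sqrt(1 + (y')^2) dx.
Lagrangian L = sqrt(1 + (y')^2) has no explicit y dependence, so ∂L/∂y = 0 and the Euler-Lagrange equation gives
    d/dx( y' / sqrt(1 + (y')^2) ) = 0  ⇒  y' / sqrt(1 + (y')^2) = const.
Hence y' is constant, so y(x) is affine.
Fitting the endpoints (-2, -6) and (5, 1):
    slope m = (1 − (-6)) / (5 − (-2)) = 1,
    intercept c = (-6) − m·(-2) = -4.
Extremal: y(x) = x - 4.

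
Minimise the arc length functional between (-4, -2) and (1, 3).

Arc-length functional: J[y] = ∫ sqrt(1 + (y')^2) dx.
Lagrangian L = sqrt(1 + (y')^2) has no explicit y dependence, so ∂L/∂y = 0 and the Euler-Lagrange equation gives
    d/dx( y' / sqrt(1 + (y')^2) ) = 0  ⇒  y' / sqrt(1 + (y')^2) = const.
Hence y' is constant, so y(x) is affine.
Fitting the endpoints (-4, -2) and (1, 3):
    slope m = (3 − (-2)) / (1 − (-4)) = 1,
    intercept c = (-2) − m·(-4) = 2.
Extremal: y(x) = x + 2.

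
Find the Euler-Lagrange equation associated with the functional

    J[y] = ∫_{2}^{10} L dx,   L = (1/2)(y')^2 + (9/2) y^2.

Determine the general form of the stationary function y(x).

The Lagrangian is L = (1/2)(y')^2 + (9/2) y^2.
∂L/∂y = 9y.
∂L/∂y' = y'.
The Euler-Lagrange equation d/dx(∂L/∂y') − ∂L/∂y = 0 becomes:
    y'' - 9 y = 0
General solution: y(x) = A e^(3x) + B e^(-3x), where A and B are arbitrary constants fixed by the endpoint conditions.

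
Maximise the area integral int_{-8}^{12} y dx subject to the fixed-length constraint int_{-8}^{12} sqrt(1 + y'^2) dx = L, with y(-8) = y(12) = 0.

Set up the augmented Lagrangian using a multiplier λ for the length constraint:
    F(y, y') = y − λ sqrt(1 + y'^2).
F has no explicit x dependence, so the Beltrami identity yields a first integral
    F − y' ∂F/∂y' = C.
Compute ∂F/∂y' = −λ y' / sqrt(1 + y'^2). Then
    y − λ sqrt(1 + y'^2) + λ y'^2 / sqrt(1 + y'^2) = C
    ⇒  y − λ / sqrt(1 + y'^2) = C.
Solving for y' and integrating gives
    (x − a)^2 + (y − b)^2 = λ^2,
a circular arc of radius λ. The constants a, b are determined by the endpoint conditions y(-8) = y(12) = 0, and λ is fixed implicitly by the length constraint
    ∫_{-8}^{12} sqrt(1 + y'^2) dx = L.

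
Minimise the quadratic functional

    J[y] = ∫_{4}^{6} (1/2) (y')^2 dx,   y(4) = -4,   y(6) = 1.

The Lagrangian is L = (1/2) (y')^2.
Compute ∂L/∂y = 0, ∂L/∂y' = y'.
The Euler-Lagrange equation d/dx(∂L/∂y') − ∂L/∂y = 0 reduces to
    y'' = 0.
Its general solution is
    y(x) = A x + B,
with A, B fixed by the endpoint conditions.
Applying the endpoint conditions y(4) = -4 and y(6) = 1: solve A·4 + B = -4 and A·6 + B = 1. Subtracting gives A(6 − 4) = 1 − -4, so A = 5/2, and B = -4 − A·4 = -14. Therefore
    y(x) = (5/2) x - 14.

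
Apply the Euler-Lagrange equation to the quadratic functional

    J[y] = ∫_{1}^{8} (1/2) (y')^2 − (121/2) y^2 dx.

The Lagrangian is L = (1/2) (y')^2 − (121/2) y^2.
Compute ∂L/∂y = -121y, ∂L/∂y' = y'.
The Euler-Lagrange equation d/dx(∂L/∂y') − ∂L/∂y = 0 reduces to
    y'' + 121 y = 0.
Its general solution is
    y(x) = A sin(11x) + B cos(11x),
with A, B fixed by the endpoint conditions.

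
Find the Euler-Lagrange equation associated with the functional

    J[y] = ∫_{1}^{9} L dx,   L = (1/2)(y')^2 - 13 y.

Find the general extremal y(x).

The Lagrangian is L = (1/2)(y')^2 - 13 y.
∂L/∂y = -13.
∂L/∂y' = y'.
The Euler-Lagrange equation d/dx(∂L/∂y') − ∂L/∂y = 0 becomes:
    y'' + 13 = 0
General solution: y(x) = -(13/2) x^2 + A x + B, where A and B are arbitrary constants fixed by the endpoint conditions.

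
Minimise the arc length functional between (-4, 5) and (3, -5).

Arc-length functional: J[y] = ∫ sqrt(1 + (y')^2) dx.
Lagrangian L = sqrt(1 + (y')^2) has no explicit y dependence, so ∂L/∂y = 0 and the Euler-Lagrange equation gives
    d/dx( y' / sqrt(1 + (y')^2) ) = 0  ⇒  y' / sqrt(1 + (y')^2) = const.
Hence y' is constant, so y(x) is affine.
Fitting the endpoints (-4, 5) and (3, -5):
    slope m = ((-5) − 5) / (3 − (-4)) = -10/7,
    intercept c = 5 − m·(-4) = -5/7.
Extremal: y(x) = (-10/7) x - 5/7.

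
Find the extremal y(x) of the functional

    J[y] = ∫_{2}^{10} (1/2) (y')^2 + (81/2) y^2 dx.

The Lagrangian is L = (1/2) (y')^2 + (81/2) y^2.
Compute ∂L/∂y = 81y, ∂L/∂y' = y'.
The Euler-Lagrange equation d/dx(∂L/∂y') − ∂L/∂y = 0 reduces to
    y'' − 81 y = 0.
Its general solution is
    y(x) = A e^(9x) + B e^(−9x),
with A, B fixed by the endpoint conditions.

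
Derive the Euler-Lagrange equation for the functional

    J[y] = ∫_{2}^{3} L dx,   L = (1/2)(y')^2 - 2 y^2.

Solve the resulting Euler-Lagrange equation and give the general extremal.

The Lagrangian is L = (1/2)(y')^2 - 2 y^2.
∂L/∂y = -4y.
∂L/∂y' = y'.
The Euler-Lagrange equation d/dx(∂L/∂y') − ∂L/∂y = 0 becomes:
    y'' + 4 y = 0
General solution: y(x) = A sin(2x) + B cos(2x), where A and B are arbitrary constants fixed by the endpoint conditions.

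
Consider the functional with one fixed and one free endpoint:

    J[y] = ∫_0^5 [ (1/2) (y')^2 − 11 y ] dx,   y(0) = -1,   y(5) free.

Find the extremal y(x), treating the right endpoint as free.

The Lagrangian L = (1/2) (y')^2 − 11 y gives
    ∂L/∂y = −11,   ∂L/∂y' = y'.
Euler-Lagrange: d/dx(y') − (−11) = 0, i.e. y'' + 11 = 0, so
    y(x) = −(11/2) x^2 + C1 x + C2.
Fixed left endpoint y(0) = -1 ⇒ C2 = -1.
The right endpoint x = 5 is free, so the natural (transversality) condition is ∂L/∂y' |_{x=5} = 0, i.e. y'(5) = 0.
Compute y'(x) = −11 x + C1, so y'(5) = −55 + C1 = 0 ⇒ C1 = 55.
Therefore the extremal is
    y(x) = −(11/2) x^2 + 55 x − 1.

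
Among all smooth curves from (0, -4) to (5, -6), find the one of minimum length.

Arc-length functional: J[y] = ∫ sqrt(1 + (y')^2) dx.
Lagrangian L = sqrt(1 + (y')^2) has no explicit y dependence, so ∂L/∂y = 0 and the Euler-Lagrange equation gives
    d/dx( y' / sqrt(1 + (y')^2) ) = 0  ⇒  y' / sqrt(1 + (y')^2) = const.
Hence y' is constant, so y(x) is affine.
Fitting the endpoints (0, -4) and (5, -6):
    slope m = ((-6) − (-4)) / (5 − 0) = -2/5,
    intercept c = (-4) − m·0 = -4.
Extremal: y(x) = (-2/5) x - 4.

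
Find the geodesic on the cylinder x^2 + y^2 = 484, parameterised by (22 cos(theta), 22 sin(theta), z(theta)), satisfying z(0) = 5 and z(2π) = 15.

Parameterise the cylinder of radius R = 22 as
    r(θ) = (22 cos θ, 22 sin θ, z(θ)).
The arc-length element is
    ds = sqrt(484 + (dz/dθ)^2) dθ,
so the Lagrangian is L = sqrt(484 + z'^2).
L depends on z' only, not on z or θ, so ∂L/∂z = 0 and
    ∂L/∂z' = z' / sqrt(484 + z'^2).
The Euler-Lagrange equation gives
    d/dθ( z' / sqrt(484 + z'^2) ) = 0,
so z' is constant. Integrating once:
    z(θ) = a θ + b,
a helix on the cylinder (a straight line when the cylinder is unrolled). The constants a, b are determined by the endpoint conditions.
With endpoint conditions z(0) = 5 and z(2π) = 15: from z(0) = b we get b = 5, and a·2π + 5 = 15 gives a = 5/π, so
    z(θ) = (5/π) θ + 5.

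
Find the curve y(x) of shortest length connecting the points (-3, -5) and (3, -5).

Arc-length functional: J[y] = ∫ sqrt(1 + (y')^2) dx.
Lagrangian L = sqrt(1 + (y')^2) has no explicit y dependence, so ∂L/∂y = 0 and the Euler-Lagrange equation gives
    d/dx( y' / sqrt(1 + (y')^2) ) = 0  ⇒  y' / sqrt(1 + (y')^2) = const.
Hence y' is constant, so y(x) is affine.
Fitting the endpoints (-3, -5) and (3, -5):
    slope m = ((-5) − (-5)) / (3 − (-3)) = 0,
    intercept c = (-5) − m·(-3) = -5.
Extremal: y(x) = -5.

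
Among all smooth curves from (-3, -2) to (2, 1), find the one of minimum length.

Arc-length functional: J[y] = ∫ sqrt(1 + (y')^2) dx.
Lagrangian L = sqrt(1 + (y')^2) has no explicit y dependence, so ∂L/∂y = 0 and the Euler-Lagrange equation gives
    d/dx( y' / sqrt(1 + (y')^2) ) = 0  ⇒  y' / sqrt(1 + (y')^2) = const.
Hence y' is constant, so y(x) is affine.
Fitting the endpoints (-3, -2) and (2, 1):
    slope m = (1 − (-2)) / (2 − (-3)) = 3/5,
    intercept c = (-2) − m·(-3) = -1/5.
Extremal: y(x) = (3/5) x - 1/5.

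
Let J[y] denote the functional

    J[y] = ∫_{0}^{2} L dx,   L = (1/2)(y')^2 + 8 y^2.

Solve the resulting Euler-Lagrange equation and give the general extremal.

The Lagrangian is L = (1/2)(y')^2 + 8 y^2.
∂L/∂y = 16y.
∂L/∂y' = y'.
The Euler-Lagrange equation d/dx(∂L/∂y') − ∂L/∂y = 0 becomes:
    y'' - 16 y = 0
General solution: y(x) = A e^(4x) + B e^(-4x), where A and B are arbitrary constants fixed by the endpoint conditions.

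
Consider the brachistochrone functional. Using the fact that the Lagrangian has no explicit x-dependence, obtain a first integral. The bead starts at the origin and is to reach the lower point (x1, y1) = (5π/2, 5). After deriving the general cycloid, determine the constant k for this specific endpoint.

The Lagrangian L = sqrt((1 + y'^2) / y) has no explicit x dependence, so the Beltrami identity applies:
    L − y' ∂L/∂y' = C.
Compute ∂L/∂y' = y' / sqrt(y (1 + y'^2)).
Substitute:
    sqrt((1 + y'^2)/y) − y'·y' / sqrt(y (1 + y'^2))
    = (1 + y'^2) / sqrt(y (1 + y'^2)) − y'^2 / sqrt(y (1 + y'^2))
    = 1 / sqrt(y (1 + y'^2)) = C.
Squaring and rearranging gives the first integral
    y (1 + y'^2) = 1/C^2 =: k   (constant).
Solving this first-order ODE by the substitution
    y = (k/2)(1 − cos θ)
yields the cycloid parameterisation
    x(θ) = (k/2)(θ − sin θ),   y(θ) = (k/2)(1 − cos θ).
The constant k is fixed by the endpoint condition.
Now fit the given lower endpoint (x1, y1) = (5π/2, 5). At the bottom of the first arch (θ = π), the parametric equations give
    y(π) = (k/2)(1 − cos π) = k,
    x(π) = (k/2)(π − sin π) = kπ/2.
Matching y(π) = 5 gives k = 5, consistent with x(π) = 5π/2. Therefore the specific cycloid is
    x(θ) = (5/2)(θ − sin θ),   y(θ) = (5/2)(1 − cos θ).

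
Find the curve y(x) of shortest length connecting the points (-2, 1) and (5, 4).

Arc-length functional: J[y] = ∫ sqrt(1 + (y')^2) dx.
Lagrangian L = sqrt(1 + (y')^2) has no explicit y dependence, so ∂L/∂y = 0 and the Euler-Lagrange equation gives
    d/dx( y' / sqrt(1 + (y')^2) ) = 0  ⇒  y' / sqrt(1 + (y')^2) = const.
Hence y' is constant, so y(x) is affine.
Fitting the endpoints (-2, 1) and (5, 4):
    slope m = (4 − 1) / (5 − (-2)) = 3/7,
    intercept c = 1 − m·(-2) = 13/7.
Extremal: y(x) = (3/7) x + 13/7.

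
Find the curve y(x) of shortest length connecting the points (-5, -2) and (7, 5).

Arc-length functional: J[y] = ∫ sqrt(1 + (y')^2) dx.
Lagrangian L = sqrt(1 + (y')^2) has no explicit y dependence, so ∂L/∂y = 0 and the Euler-Lagrange equation gives
    d/dx( y' / sqrt(1 + (y')^2) ) = 0  ⇒  y' / sqrt(1 + (y')^2) = const.
Hence y' is constant, so y(x) is affine.
Fitting the endpoints (-5, -2) and (7, 5):
    slope m = (5 − (-2)) / (7 − (-5)) = 7/12,
    intercept c = (-2) − m·(-5) = 11/12.
Extremal: y(x) = (7/12) x + 11/12.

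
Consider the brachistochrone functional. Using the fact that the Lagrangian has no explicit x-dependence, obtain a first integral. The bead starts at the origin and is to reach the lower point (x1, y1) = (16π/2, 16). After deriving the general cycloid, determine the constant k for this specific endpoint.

The Lagrangian L = sqrt((1 + y'^2) / y) has no explicit x dependence, so the Beltrami identity applies:
    L − y' ∂L/∂y' = C.
Compute ∂L/∂y' = y' / sqrt(y (1 + y'^2)).
Substitute:
    sqrt((1 + y'^2)/y) − y'·y' / sqrt(y (1 + y'^2))
    = (1 + y'^2) / sqrt(y (1 + y'^2)) − y'^2 / sqrt(y (1 + y'^2))
    = 1 / sqrt(y (1 + y'^2)) = C.
Squaring and rearranging gives the first integral
    y (1 + y'^2) = 1/C^2 =: k   (constant).
Solving this first-order ODE by the substitution
    y = (k/2)(1 − cos θ)
yields the cycloid parameterisation
    x(θ) = (k/2)(θ − sin θ),   y(θ) = (k/2)(1 − cos θ).
The constant k is fixed by the endpoint condition.
Now fit the given lower endpoint (x1, y1) = (16π/2, 16). At the bottom of the first arch (θ = π), the parametric equations give
    y(π) = (k/2)(1 − cos π) = k,
    x(π) = (k/2)(π − sin π) = kπ/2.
Matching y(π) = 16 gives k = 16, consistent with x(π) = 16π/2. Therefore the specific cycloid is
    x(θ) = (16/2)(θ − sin θ),   y(θ) = (16/2)(1 − cos θ).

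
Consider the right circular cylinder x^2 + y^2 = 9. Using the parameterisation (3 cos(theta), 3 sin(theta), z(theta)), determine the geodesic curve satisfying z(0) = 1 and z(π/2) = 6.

Parameterise the cylinder of radius R = 3 as
    r(θ) = (3 cos θ, 3 sin θ, z(θ)).
The arc-length element is
    ds = sqrt(9 + (dz/dθ)^2) dθ,
so the Lagrangian is L = sqrt(9 + z'^2).
L depends on z' only, not on z or θ, so ∂L/∂z = 0 and
    ∂L/∂z' = z' / sqrt(9 + z'^2).
The Euler-Lagrange equation gives
    d/dθ( z' / sqrt(9 + z'^2) ) = 0,
so z' is constant. Integrating once:
    z(θ) = a θ + b,
a helix on the cylinder (a straight line when the cylinder is unrolled). The constants a, b are determined by the endpoint conditions.
With endpoint conditions z(0) = 1 and z(π/2) = 6: from z(0) = b we get b = 1, and a·π/2 + 1 = 6 gives a = 10/π, so
    z(θ) = (10/π) θ + 1.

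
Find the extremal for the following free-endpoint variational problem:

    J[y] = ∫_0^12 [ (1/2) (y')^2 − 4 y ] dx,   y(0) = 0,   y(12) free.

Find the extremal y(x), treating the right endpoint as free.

The Lagrangian L = (1/2) (y')^2 − 4 y gives
    ∂L/∂y = −4,   ∂L/∂y' = y'.
Euler-Lagrange: d/dx(y') − (−4) = 0, i.e. y'' + 4 = 0, so
    y(x) = −(4/2) x^2 + C1 x + C2.
Fixed left endpoint y(0) = 0 ⇒ C2 = 0.
The right endpoint x = 12 is free, so the natural (transversality) condition is ∂L/∂y' |_{x=12} = 0, i.e. y'(12) = 0.
Compute y'(x) = −4 x + C1, so y'(12) = −48 + C1 = 0 ⇒ C1 = 48.
Therefore the extremal is
    y(x) = −2 x^2 + 48 x.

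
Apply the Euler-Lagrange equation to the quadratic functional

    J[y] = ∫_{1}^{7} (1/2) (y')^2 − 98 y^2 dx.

The Lagrangian is L = (1/2) (y')^2 − 98 y^2.
Compute ∂L/∂y = -196y, ∂L/∂y' = y'.
The Euler-Lagrange equation d/dx(∂L/∂y') − ∂L/∂y = 0 reduces to
    y'' + 196 y = 0.
Its general solution is
    y(x) = A sin(14x) + B cos(14x),
with A, B fixed by the endpoint conditions.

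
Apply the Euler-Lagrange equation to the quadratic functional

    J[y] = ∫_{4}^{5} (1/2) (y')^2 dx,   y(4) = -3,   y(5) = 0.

The Lagrangian is L = (1/2) (y')^2.
Compute ∂L/∂y = 0, ∂L/∂y' = y'.
The Euler-Lagrange equation d/dx(∂L/∂y') − ∂L/∂y = 0 reduces to
    y'' = 0.
Its general solution is
    y(x) = A x + B,
with A, B fixed by the endpoint conditions.
Applying the endpoint conditions y(4) = -3 and y(5) = 0: solve A·4 + B = -3 and A·5 + B = 0. Subtracting gives A(5 − 4) = 0 − -3, so A = 3, and B = -3 − A·4 = -15. Therefore
    y(x) = 3 x - 15.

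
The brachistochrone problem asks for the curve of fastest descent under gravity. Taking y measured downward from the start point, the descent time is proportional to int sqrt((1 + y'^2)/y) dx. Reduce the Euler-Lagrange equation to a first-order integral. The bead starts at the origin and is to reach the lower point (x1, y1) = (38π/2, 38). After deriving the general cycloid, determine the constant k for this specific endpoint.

The Lagrangian L = sqrt((1 + y'^2) / y) has no explicit x dependence, so the Beltrami identity applies:
    L − y' ∂L/∂y' = C.
Compute ∂L/∂y' = y' / sqrt(y (1 + y'^2)).
Substitute:
    sqrt((1 + y'^2)/y) − y'·y' / sqrt(y (1 + y'^2))
    = (1 + y'^2) / sqrt(y (1 + y'^2)) − y'^2 / sqrt(y (1 + y'^2))
    = 1 / sqrt(y (1 + y'^2)) = C.
Squaring and rearranging gives the first integral
    y (1 + y'^2) = 1/C^2 =: k   (constant).
Solving this first-order ODE by the substitution
    y = (k/2)(1 − cos θ)
yields the cycloid parameterisation
    x(θ) = (k/2)(θ − sin θ),   y(θ) = (k/2)(1 − cos θ).
The constant k is fixed by the endpoint condition.
Now fit the given lower endpoint (x1, y1) = (38π/2, 38). At the bottom of the first arch (θ = π), the parametric equations give
    y(π) = (k/2)(1 − cos π) = k,
    x(π) = (k/2)(π − sin π) = kπ/2.
Matching y(π) = 38 gives k = 38, consistent with x(π) = 38π/2. Therefore the specific cycloid is
    x(θ) = (38/2)(θ − sin θ),   y(θ) = (38/2)(1 − cos θ).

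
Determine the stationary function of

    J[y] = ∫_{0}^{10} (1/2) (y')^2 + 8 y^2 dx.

The Lagrangian is L = (1/2) (y')^2 + 8 y^2.
Compute ∂L/∂y = 16y, ∂L/∂y' = y'.
The Euler-Lagrange equation d/dx(∂L/∂y') − ∂L/∂y = 0 reduces to
    y'' − 16 y = 0.
Its general solution is
    y(x) = A e^(4x) + B e^(−4x),
with A, B fixed by the endpoint conditions.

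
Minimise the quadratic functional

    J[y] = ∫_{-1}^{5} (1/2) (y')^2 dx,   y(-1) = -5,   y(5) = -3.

The Lagrangian is L = (1/2) (y')^2.
Compute ∂L/∂y = 0, ∂L/∂y' = y'.
The Euler-Lagrange equation d/dx(∂L/∂y') − ∂L/∂y = 0 reduces to
    y'' = 0.
Its general solution is
    y(x) = A x + B,
with A, B fixed by the endpoint conditions.
Applying the endpoint conditions y(-1) = -5 and y(5) = -3: solve A·-1 + B = -5 and A·5 + B = -3. Subtracting gives A(5 − -1) = -3 − -5, so A = 1/3, and B = -5 − A·-1 = -14/3. Therefore
    y(x) = (1/3) x - 14/3.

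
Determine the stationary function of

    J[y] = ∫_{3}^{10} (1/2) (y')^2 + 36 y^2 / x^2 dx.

The Lagrangian is L = (1/2) (y')^2 + 36 y^2 / x^2.
Compute ∂L/∂y = 72y/x^2, ∂L/∂y' = y'.
The Euler-Lagrange equation d/dx(∂L/∂y') − ∂L/∂y = 0 reduces to
    y'' − 72/x^2 · y = 0  (x > 0).
Its general solution is
    y(x) = A x^9 + B x^(-8),
with A, B fixed by the endpoint conditions.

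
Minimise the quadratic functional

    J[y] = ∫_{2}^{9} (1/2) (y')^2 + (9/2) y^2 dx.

The Lagrangian is L = (1/2) (y')^2 + (9/2) y^2.
Compute ∂L/∂y = 9y, ∂L/∂y' = y'.
The Euler-Lagrange equation d/dx(∂L/∂y') − ∂L/∂y = 0 reduces to
    y'' − 9 y = 0.
Its general solution is
    y(x) = A e^(3x) + B e^(−3x),
with A, B fixed by the endpoint conditions.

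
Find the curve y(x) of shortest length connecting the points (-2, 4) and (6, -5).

Arc-length functional: J[y] = ∫ sqrt(1 + (y')^2) dx.
Lagrangian L = sqrt(1 + (y')^2) has no explicit y dependence, so ∂L/∂y = 0 and the Euler-Lagrange equation gives
    d/dx( y' / sqrt(1 + (y')^2) ) = 0  ⇒  y' / sqrt(1 + (y')^2) = const.
Hence y' is constant, so y(x) is affine.
Fitting the endpoints (-2, 4) and (6, -5):
    slope m = ((-5) − 4) / (6 − (-2)) = -9/8,
    intercept c = 4 − m·(-2) = 7/4.
Extremal: y(x) = (-9/8) x + 7/4.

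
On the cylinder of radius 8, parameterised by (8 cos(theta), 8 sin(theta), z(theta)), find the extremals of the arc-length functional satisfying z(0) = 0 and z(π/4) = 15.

Parameterise the cylinder of radius R = 8 as
    r(θ) = (8 cos θ, 8 sin θ, z(θ)).
The arc-length element is
    ds = sqrt(64 + (dz/dθ)^2) dθ,
so the Lagrangian is L = sqrt(64 + z'^2).
L depends on z' only, not on z or θ, so ∂L/∂z = 0 and
    ∂L/∂z' = z' / sqrt(64 + z'^2).
The Euler-Lagrange equation gives
    d/dθ( z' / sqrt(64 + z'^2) ) = 0,
so z' is constant. Integrating once:
    z(θ) = a θ + b,
a helix on the cylinder (a straight line when the cylinder is unrolled). The constants a, b are determined by the endpoint conditions.
With endpoint conditions z(0) = 0 and z(π/4) = 15: from z(0) = b we get b = 0, and a·π/4 + 0 = 15 gives a = 60/π, so
    z(θ) = (60/π) θ.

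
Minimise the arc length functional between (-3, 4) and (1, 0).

Arc-length functional: J[y] = ∫ sqrt(1 + (y')^2) dx.
Lagrangian L = sqrt(1 + (y')^2) has no explicit y dependence, so ∂L/∂y = 0 and the Euler-Lagrange equation gives
    d/dx( y' / sqrt(1 + (y')^2) ) = 0  ⇒  y' / sqrt(1 + (y')^2) = const.
Hence y' is constant, so y(x) is affine.
Fitting the endpoints (-3, 4) and (1, 0):
    slope m = (0 − 4) / (1 − (-3)) = -1,
    intercept c = 4 − m·(-3) = 1.
Extremal: y(x) = -x + 1.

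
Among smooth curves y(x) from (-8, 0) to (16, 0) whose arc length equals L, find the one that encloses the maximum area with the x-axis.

Set up the augmented Lagrangian using a multiplier λ for the length constraint:
    F(y, y') = y − λ sqrt(1 + y'^2).
F has no explicit x dependence, so the Beltrami identity yields a first integral
    F − y' ∂F/∂y' = C.
Compute ∂F/∂y' = −λ y' / sqrt(1 + y'^2). Then
    y − λ sqrt(1 + y'^2) + λ y'^2 / sqrt(1 + y'^2) = C
    ⇒  y − λ / sqrt(1 + y'^2) = C.
Solving for y' and integrating gives
    (x − a)^2 + (y − b)^2 = λ^2,
a circular arc of radius λ. The constants a, b are determined by the endpoint conditions y(-8) = y(16) = 0, and λ is fixed implicitly by the length constraint
    ∫_{-8}^{16} sqrt(1 + y'^2) dx = L.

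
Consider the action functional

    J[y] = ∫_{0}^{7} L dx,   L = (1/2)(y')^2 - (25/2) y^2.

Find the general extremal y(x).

The Lagrangian is L = (1/2)(y')^2 - (25/2) y^2.
∂L/∂y = -25y.
∂L/∂y' = y'.
The Euler-Lagrange equation d/dx(∂L/∂y') − ∂L/∂y = 0 becomes:
    y'' + 25 y = 0
General solution: y(x) = A sin(5x) + B cos(5x), where A and B are arbitrary constants fixed by the endpoint conditions.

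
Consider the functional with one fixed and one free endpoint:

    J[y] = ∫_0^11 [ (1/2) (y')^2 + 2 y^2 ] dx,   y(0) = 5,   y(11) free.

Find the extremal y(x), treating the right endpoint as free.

The Lagrangian L = (1/2) (y')^2 + 2 y^2 gives
    ∂L/∂y = 4 y,   ∂L/∂y' = y'.
Euler-Lagrange: y'' − 4 y = 0.
With k = 2, the general solution is
    y(x) = A cosh(2 x) + B sinh(2 x).
Fixed left endpoint y(0) = 5 ⇒ A = 5.
The right endpoint x = 11 is free, so the natural (transversality) condition is ∂L/∂y' |_{x=11} = 0, i.e. y'(11) = 0.
Compute y'(x) = A k sinh(k x) + B k cosh(k x), so
    y'(11) = A k sinh(k·11) + B k cosh(k·11) = 0
    ⇒ B = −A tanh(k·11) = − 5 tanh(2·11).
Therefore the extremal is
    y(x) = 5 cosh(2 x) − 5 tanh(2·11) sinh(2 x).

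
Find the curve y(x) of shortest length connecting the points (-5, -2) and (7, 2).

Arc-length functional: J[y] = ∫ sqrt(1 + (y')^2) dx.
Lagrangian L = sqrt(1 + (y')^2) has no explicit y dependence, so ∂L/∂y = 0 and the Euler-Lagrange equation gives
    d/dx( y' / sqrt(1 + (y')^2) ) = 0  ⇒  y' / sqrt(1 + (y')^2) = const.
Hence y' is constant, so y(x) is affine.
Fitting the endpoints (-5, -2) and (7, 2):
    slope m = (2 − (-2)) / (7 − (-5)) = 1/3,
    intercept c = (-2) − m·(-5) = -1/3.
Extremal: y(x) = (1/3) x - 1/3.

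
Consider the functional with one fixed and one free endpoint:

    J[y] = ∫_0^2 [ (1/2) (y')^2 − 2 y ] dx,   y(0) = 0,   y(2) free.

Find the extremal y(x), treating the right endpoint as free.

The Lagrangian L = (1/2) (y')^2 − 2 y gives
    ∂L/∂y = −2,   ∂L/∂y' = y'.
Euler-Lagrange: d/dx(y') − (−2) = 0, i.e. y'' + 2 = 0, so
    y(x) = −(2/2) x^2 + C1 x + C2.
Fixed left endpoint y(0) = 0 ⇒ C2 = 0.
The right endpoint x = 2 is free, so the natural (transversality) condition is ∂L/∂y' |_{x=2} = 0, i.e. y'(2) = 0.
Compute y'(x) = −2 x + C1, so y'(2) = −4 + C1 = 0 ⇒ C1 = 4.
Therefore the extremal is
    y(x) = −x^2 + 4 x.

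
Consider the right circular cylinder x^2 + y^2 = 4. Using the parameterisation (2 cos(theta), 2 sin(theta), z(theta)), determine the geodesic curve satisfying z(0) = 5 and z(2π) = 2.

Parameterise the cylinder of radius R = 2 as
    r(θ) = (2 cos θ, 2 sin θ, z(θ)).
The arc-length element is
    ds = sqrt(4 + (dz/dθ)^2) dθ,
so the Lagrangian is L = sqrt(4 + z'^2).
L depends on z' only, not on z or θ, so ∂L/∂z = 0 and
    ∂L/∂z' = z' / sqrt(4 + z'^2).
The Euler-Lagrange equation gives
    d/dθ( z' / sqrt(4 + z'^2) ) = 0,
so z' is constant. Integrating once:
    z(θ) = a θ + b,
a helix on the cylinder (a straight line when the cylinder is unrolled). The constants a, b are determined by the endpoint conditions.
With endpoint conditions z(0) = 5 and z(2π) = 2: from z(0) = b we get b = 5, and a·2π + 5 = 2 gives a = -3/(2π), so
    z(θ) = (-3/(2π)) θ + 5.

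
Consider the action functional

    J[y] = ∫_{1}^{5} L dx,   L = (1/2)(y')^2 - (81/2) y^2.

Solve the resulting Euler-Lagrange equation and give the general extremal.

The Lagrangian is L = (1/2)(y')^2 - (81/2) y^2.
∂L/∂y = -81y.
∂L/∂y' = y'.
The Euler-Lagrange equation d/dx(∂L/∂y') − ∂L/∂y = 0 becomes:
    y'' + 81 y = 0
General solution: y(x) = A sin(9x) + B cos(9x), where A and B are arbitrary constants fixed by the endpoint conditions.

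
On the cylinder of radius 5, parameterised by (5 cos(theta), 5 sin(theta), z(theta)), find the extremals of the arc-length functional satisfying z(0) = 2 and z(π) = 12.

Parameterise the cylinder of radius R = 5 as
    r(θ) = (5 cos θ, 5 sin θ, z(θ)).
The arc-length element is
    ds = sqrt(25 + (dz/dθ)^2) dθ,
so the Lagrangian is L = sqrt(25 + z'^2).
L depends on z' only, not on z or θ, so ∂L/∂z = 0 and
    ∂L/∂z' = z' / sqrt(25 + z'^2).
The Euler-Lagrange equation gives
    d/dθ( z' / sqrt(25 + z'^2) ) = 0,
so z' is constant. Integrating once:
    z(θ) = a θ + b,
a helix on the cylinder (a straight line when the cylinder is unrolled). The constants a, b are determined by the endpoint conditions.
With endpoint conditions z(0) = 2 and z(π) = 12: from z(0) = b we get b = 2, and a·π + 2 = 12 gives a = 10/π, so
    z(θ) = (10/π) θ + 2.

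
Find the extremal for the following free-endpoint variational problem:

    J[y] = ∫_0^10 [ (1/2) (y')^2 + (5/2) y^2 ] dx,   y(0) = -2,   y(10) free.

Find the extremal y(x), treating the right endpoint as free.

The Lagrangian L = (1/2) (y')^2 + (5/2) y^2 gives
    ∂L/∂y = 5 y,   ∂L/∂y' = y'.
Euler-Lagrange: y'' − 5 y = 0.
With k = sqrt(5), the general solution is
    y(x) = A cosh(sqrt(5) x) + B sinh(sqrt(5) x).
Fixed left endpoint y(0) = -2 ⇒ A = -2.
The right endpoint x = 10 is free, so the natural (transversality) condition is ∂L/∂y' |_{x=10} = 0, i.e. y'(10) = 0.
Compute y'(x) = A k sinh(k x) + B k cosh(k x), so
    y'(10) = A k sinh(k·10) + B k cosh(k·10) = 0
    ⇒ B = −A tanh(k·10) = 2 tanh(sqrt(5)·10).
Therefore the extremal is
    y(x) = −2 cosh(sqrt(5) x) + 2 tanh(sqrt(5)·10) sinh(sqrt(5) x).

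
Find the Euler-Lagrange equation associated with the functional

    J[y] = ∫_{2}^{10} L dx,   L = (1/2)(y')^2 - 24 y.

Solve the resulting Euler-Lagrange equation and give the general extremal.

The Lagrangian is L = (1/2)(y')^2 - 24 y.
∂L/∂y = -24.
∂L/∂y' = y'.
The Euler-Lagrange equation d/dx(∂L/∂y') − ∂L/∂y = 0 becomes:
    y'' + 24 = 0
General solution: y(x) = -12 x^2 + A x + B, where A and B are arbitrary constants fixed by the endpoint conditions.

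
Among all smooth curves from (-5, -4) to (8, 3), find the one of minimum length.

Arc-length functional: J[y] = ∫ sqrt(1 + (y')^2) dx.
Lagrangian L = sqrt(1 + (y')^2) has no explicit y dependence, so ∂L/∂y = 0 and the Euler-Lagrange equation gives
    d/dx( y' / sqrt(1 + (y')^2) ) = 0  ⇒  y' / sqrt(1 + (y')^2) = const.
Hence y' is constant, so y(x) is affine.
Fitting the endpoints (-5, -4) and (8, 3):
    slope m = (3 − (-4)) / (8 − (-5)) = 7/13,
    intercept c = (-4) − m·(-5) = -17/13.
Extremal: y(x) = (7/13) x - 17/13.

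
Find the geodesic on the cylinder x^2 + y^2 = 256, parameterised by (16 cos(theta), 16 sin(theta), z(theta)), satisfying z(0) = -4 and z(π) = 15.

Parameterise the cylinder of radius R = 16 as
    r(θ) = (16 cos θ, 16 sin θ, z(θ)).
The arc-length element is
    ds = sqrt(256 + (dz/dθ)^2) dθ,
so the Lagrangian is L = sqrt(256 + z'^2).
L depends on z' only, not on z or θ, so ∂L/∂z = 0 and
    ∂L/∂z' = z' / sqrt(256 + z'^2).
The Euler-Lagrange equation gives
    d/dθ( z' / sqrt(256 + z'^2) ) = 0,
so z' is constant. Integrating once:
    z(θ) = a θ + b,
a helix on the cylinder (a straight line when the cylinder is unrolled). The constants a, b are determined by the endpoint conditions.
With endpoint conditions z(0) = -4 and z(π) = 15: from z(0) = b we get b = -4, and a·π + -4 = 15 gives a = 19/π, so
    z(θ) = (19/π) θ − 4.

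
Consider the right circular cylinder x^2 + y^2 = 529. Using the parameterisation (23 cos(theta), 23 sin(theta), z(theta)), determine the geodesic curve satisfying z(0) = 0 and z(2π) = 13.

Parameterise the cylinder of radius R = 23 as
    r(θ) = (23 cos θ, 23 sin θ, z(θ)).
The arc-length element is
    ds = sqrt(529 + (dz/dθ)^2) dθ,
so the Lagrangian is L = sqrt(529 + z'^2).
L depends on z' only, not on z or θ, so ∂L/∂z = 0 and
    ∂L/∂z' = z' / sqrt(529 + z'^2).
The Euler-Lagrange equation gives
    d/dθ( z' / sqrt(529 + z'^2) ) = 0,
so z' is constant. Integrating once:
    z(θ) = a θ + b,
a helix on the cylinder (a straight line when the cylinder is unrolled). The constants a, b are determined by the endpoint conditions.
With endpoint conditions z(0) = 0 and z(2π) = 13: from z(0) = b we get b = 0, and a·2π + 0 = 13 gives a = 13/(2π), so
    z(θ) = (13/(2π)) θ.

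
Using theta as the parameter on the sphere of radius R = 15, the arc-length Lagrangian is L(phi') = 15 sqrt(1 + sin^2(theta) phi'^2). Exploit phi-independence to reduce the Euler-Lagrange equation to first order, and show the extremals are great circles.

On the sphere of radius R = 15 with spherical coordinates (θ, φ), the induced metric is
    ds^2 = 225(dθ^2 + sin^2(θ) dφ^2).
Parameterise by θ; the arc-length functional is
    J[φ] = ∫ 15 sqrt(1 + sin^2(θ) (dφ/dθ)^2) dθ,
so L = 15 sqrt(1 + sin^2(θ) φ'^2). Compute
    ∂L/∂φ = 0  (L has no explicit φ dependence),
    ∂L/∂φ' = 15 sin^2(θ) φ' / sqrt(1 + sin^2(θ) φ'^2).
Since ∂L/∂φ = 0, the Euler-Lagrange equation
    d/dθ(∂L/∂φ') − ∂L/∂φ = 0
reduces to d/dθ(∂L/∂φ') = 0, i.e. the momentum conjugate to φ is conserved:
    15 sin^2(θ) φ' / sqrt(1 + sin^2(θ) φ'^2) = C.
The overall factor of 15 is constant, so dividing through gives Clairaut's relation sin^2(θ) φ' / sqrt(1 + sin^2(θ) φ'^2) = C' (with C' = C/15). Solving for φ' and integrating gives the great-circle family
    cot(θ) = A cos(φ − φ_0),
i.e. the intersection of the sphere with a plane through the origin. The two constants A and φ_0 (equivalently C and one phase) are fixed by the two endpoint conditions.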